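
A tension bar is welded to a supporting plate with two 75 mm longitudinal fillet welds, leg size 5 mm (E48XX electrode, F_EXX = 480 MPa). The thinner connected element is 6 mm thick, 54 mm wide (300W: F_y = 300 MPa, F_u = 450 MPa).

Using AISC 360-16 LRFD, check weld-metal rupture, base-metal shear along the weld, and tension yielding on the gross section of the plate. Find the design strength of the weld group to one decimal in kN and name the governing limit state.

87.5 kN (gross-section yield governs)

Weld metal: throat = 0.707×5 = 3.535 mm, L = 2×75 = 150 mm. φR_n = 0.75 × 0.6 × 480 × 3.535 × 150 = 114.5 kN.
Base metal shear (6 mm plate): yield φR_n = 1.0×0.6×300×6×150 = 162.0 kN; rupture φR_n = 0.75×0.6×450×6×150 = 182.3 kN; take 162.0 kN (yield).
Tension yield (gross): A_g = 54×6 = 324 mm². φR_n = 0.90 × 300 × 324 = 87.5 kN.
Governing: min(114.5, 162.0, 87.5) = 87.5 kN → gross-section yield.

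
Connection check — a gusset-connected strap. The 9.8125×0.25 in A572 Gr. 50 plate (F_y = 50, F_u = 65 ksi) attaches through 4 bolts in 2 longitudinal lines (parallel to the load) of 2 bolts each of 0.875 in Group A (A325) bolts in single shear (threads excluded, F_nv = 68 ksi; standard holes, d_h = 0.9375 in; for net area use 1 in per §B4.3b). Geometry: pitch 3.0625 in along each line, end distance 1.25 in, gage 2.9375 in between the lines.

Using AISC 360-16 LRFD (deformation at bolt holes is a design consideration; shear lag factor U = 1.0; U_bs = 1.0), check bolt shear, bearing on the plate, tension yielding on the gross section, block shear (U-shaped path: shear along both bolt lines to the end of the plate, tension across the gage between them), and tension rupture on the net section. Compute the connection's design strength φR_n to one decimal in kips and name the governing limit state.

Bolt shear: A_b = π(0.875)²/4 = 0.60132 in². φR_n = 0.75 × 68 × 0.60132 × 4 × 1 = 122.7 kips.
Bearing (0.25 in plate, F_u = 65 ksi): end bolts L_c = 1.25 − 0.9375/2 = 0.78125, R_n = min(1.2×0.78125×0.25×65, 2.4×0.875×0.25×65) = 15.234 kips/bolt; interior L_c = 3.0625 − 0.9375 = 2.125, R_n = 34.125 kips/bolt. φR_n = 0.75 × (2×15.234 + 2×34.125) = 74.0 kips.
Tension yield (gross): A_g = 9.8125×0.25 = 2.4531 in². φR_n = 0.90 × 50 × 2.4531 = 110.4 kips.
Block shear: shear path 2×[1.25+1×3.0625] = 2×4.3125 in, A_gv = 2.1563, A_nv = 2×(4.3125 − 1.5×1)×0.25 = 1.4063 in²; tension across gage: (2.9375 − 1×1)×0.25 = 0.48438 in². R_n = min(0.6×65×1.4063, 0.6×50×2.1563) + 1.0×65×0.48438 = min(54.846, 64.689) + 31.485 = 86.331 kips. φR_n = 0.75 × 86.331 = 64.7 kips.
Tension rupture (net): A_n = (9.8125 − 2×1)×0.25 = 1.9531 in² (U = 1.0, A_e = A_n). φR_n = 0.75 × 65 × 1.9531 = 95.2 kips.
Governing: min(122.7, 74.0, 110.4, 64.7, 95.2) = 64.7 kips → block shear.

64.7 kips (block shear governs)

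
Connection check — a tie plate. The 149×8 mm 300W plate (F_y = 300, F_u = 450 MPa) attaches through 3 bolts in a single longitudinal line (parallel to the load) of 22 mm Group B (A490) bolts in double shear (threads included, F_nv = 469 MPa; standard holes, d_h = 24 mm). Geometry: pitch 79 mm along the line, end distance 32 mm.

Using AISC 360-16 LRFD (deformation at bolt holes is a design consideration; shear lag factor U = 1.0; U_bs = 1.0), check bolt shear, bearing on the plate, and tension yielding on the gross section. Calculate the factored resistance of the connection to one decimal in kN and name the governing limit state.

Bolt shear: A_b = π(22)²/4 = 380.13 mm². φR_n = 0.75 × 469 × 380.13 × 3 × 2 = 802.3 kN.
Bearing (8 mm plate, F_u = 450 MPa): end bolts L_c = 32 − 24/2 = 20, R_n = min(1.2×20×8×450, 2.4×22×8×450) = 86.4 kN/bolt; interior L_c = 79 − 24 = 55, R_n = 190.08 kN/bolt. φR_n = 0.75 × (1×86.4 + 2×190.08) = 349.9 kN.
Tension yield (gross): A_g = 149×8 = 1192 mm². φR_n = 0.90 × 300 × 1192 = 321.8 kN.
Governing: min(802.3, 349.9, 321.8) = 321.8 kN → gross-section yield.

321.8 kN (gross-section yield governs)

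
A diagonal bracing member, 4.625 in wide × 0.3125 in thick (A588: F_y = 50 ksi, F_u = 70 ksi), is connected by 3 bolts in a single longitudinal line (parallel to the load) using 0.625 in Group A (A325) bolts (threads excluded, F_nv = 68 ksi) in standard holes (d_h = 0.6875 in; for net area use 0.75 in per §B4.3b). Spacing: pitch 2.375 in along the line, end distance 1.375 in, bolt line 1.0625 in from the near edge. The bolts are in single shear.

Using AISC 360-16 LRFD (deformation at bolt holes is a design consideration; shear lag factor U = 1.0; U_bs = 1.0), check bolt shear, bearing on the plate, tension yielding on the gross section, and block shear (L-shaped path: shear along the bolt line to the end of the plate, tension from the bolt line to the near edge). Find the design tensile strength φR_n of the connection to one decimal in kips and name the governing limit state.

46.9 kips (bolt shear governs)

Bolt shear: A_b = π(0.625)²/4 = 0.3068 in². φR_n = 0.75 × 68 × 0.3068 × 3 × 1 = 46.9 kips.
Bearing (0.3125 in plate, F_u = 70 ksi): end bolts L_c = 1.375 − 0.6875/2 = 1.03125, R_n = min(1.2×1.03125×0.3125×70, 2.4×0.625×0.3125×70) = 27.07 kips/bolt; interior L_c = 2.375 − 0.6875 = 1.6875, R_n = 32.813 kips/bolt. φR_n = 0.75 × (1×27.07 + 2×32.813) = 69.5 kips.
Tension yield (gross): A_g = 4.625×0.3125 = 1.4453 in². φR_n = 0.90 × 50 × 1.4453 = 65.0 kips.
Block shear: shear path 1×[1.375+2×2.375] = 1×6.125 in, A_gv = 1.9141, A_nv = 1×(6.125 − 2.5×0.75)×0.3125 = 1.3281 in²; tension to near edge: (1.0625 − 0.5×0.75)×0.3125 = 0.21484 in². R_n = min(0.6×70×1.3281, 0.6×50×1.9141) + 1.0×70×0.21484 = min(55.78, 57.423) + 15.039 = 70.819 kips. φR_n = 0.75 × 70.819 = 53.1 kips.
Governing: min(46.9, 69.5, 65.0, 53.1) = 46.9 kips → bolt shear.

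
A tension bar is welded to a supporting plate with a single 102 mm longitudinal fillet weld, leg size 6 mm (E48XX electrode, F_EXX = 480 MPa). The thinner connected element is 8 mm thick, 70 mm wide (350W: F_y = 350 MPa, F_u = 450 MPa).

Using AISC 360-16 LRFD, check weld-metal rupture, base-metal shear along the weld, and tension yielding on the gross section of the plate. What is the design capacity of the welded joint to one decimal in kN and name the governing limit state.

Weld metal: throat = 0.707×6 = 4.242 mm, L = 102 mm. φR_n = 0.75 × 0.6 × 480 × 4.242 × 102 = 93.5 kN.
Base metal shear (8 mm plate): yield φR_n = 1.0×0.6×350×8×102 = 171.4 kN; rupture φR_n = 0.75×0.6×450×8×102 = 165.2 kN; take 165.2 kN (rupture).
Tension yield (gross): A_g = 70×8 = 560 mm². φR_n = 0.90 × 350 × 560 = 176.4 kN.
Governing: min(93.5, 165.2, 176.4) = 93.5 kN → weld metal.

93.5 kN (weld metal governs)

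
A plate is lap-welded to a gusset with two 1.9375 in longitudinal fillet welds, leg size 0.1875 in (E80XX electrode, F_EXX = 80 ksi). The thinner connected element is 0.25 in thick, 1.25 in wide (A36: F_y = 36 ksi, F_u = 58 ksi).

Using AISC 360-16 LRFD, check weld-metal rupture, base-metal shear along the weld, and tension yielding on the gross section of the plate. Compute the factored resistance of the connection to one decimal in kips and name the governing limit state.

Weld metal: throat = 0.707×0.1875 = 0.13256 in, L = 2×1.9375 = 3.875 in. φR_n = 0.75 × 0.6 × 80 × 0.13256 × 3.875 = 18.5 kips.
Base metal shear (0.25 in plate): yield φR_n = 1.0×0.6×36×0.25×3.875 = 20.9 kips; rupture φR_n = 0.75×0.6×58×0.25×3.875 = 25.3 kips; take 20.9 kips (yield).
Tension yield (gross): A_g = 1.25×0.25 = 0.3125 in². φR_n = 0.90 × 36 × 0.3125 = 10.1 kips.
Governing: min(18.5, 20.9, 10.1) = 10.1 kips → gross-section yield.

10.1 kips (gross-section yield governs)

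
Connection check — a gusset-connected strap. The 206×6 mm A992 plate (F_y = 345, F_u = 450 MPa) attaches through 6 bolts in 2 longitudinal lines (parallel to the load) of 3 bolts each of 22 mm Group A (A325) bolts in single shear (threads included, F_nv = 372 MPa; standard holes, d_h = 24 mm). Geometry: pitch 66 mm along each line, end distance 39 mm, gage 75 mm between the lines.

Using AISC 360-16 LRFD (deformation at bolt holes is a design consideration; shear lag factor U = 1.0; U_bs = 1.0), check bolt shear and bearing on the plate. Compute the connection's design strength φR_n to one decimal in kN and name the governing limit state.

Bolt shear: A_b = π(22)²/4 = 380.13 mm². φR_n = 0.75 × 372 × 380.13 × 6 × 1 = 636.3 kN.
Bearing (6 mm plate, F_u = 450 MPa): end bolts L_c = 39 − 24/2 = 27, R_n = min(1.2×27×6×450, 2.4×22×6×450) = 87.48 kN/bolt; interior L_c = 66 − 24 = 42, R_n = 136.08 kN/bolt. φR_n = 0.75 × (2×87.48 + 4×136.08) = 539.5 kN.
Governing: min(636.3, 539.5) = 539.5 kN → bearing.

539.5 kN (bearing governs)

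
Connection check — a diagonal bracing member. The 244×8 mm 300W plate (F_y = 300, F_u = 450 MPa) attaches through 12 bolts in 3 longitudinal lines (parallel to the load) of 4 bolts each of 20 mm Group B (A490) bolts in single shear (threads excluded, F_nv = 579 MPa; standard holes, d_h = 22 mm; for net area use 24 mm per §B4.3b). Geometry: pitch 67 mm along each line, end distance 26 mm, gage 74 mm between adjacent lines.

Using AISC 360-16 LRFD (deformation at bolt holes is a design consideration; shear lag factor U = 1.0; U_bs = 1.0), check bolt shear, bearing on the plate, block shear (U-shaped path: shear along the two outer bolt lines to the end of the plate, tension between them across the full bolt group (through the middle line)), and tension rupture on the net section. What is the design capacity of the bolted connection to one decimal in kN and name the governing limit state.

Bolt shear: A_b = π(20)²/4 = 314.16 mm². φR_n = 0.75 × 579 × 314.16 × 12 × 1 = 1637.1 kN.
Bearing (8 mm plate, F_u = 450 MPa): end bolts L_c = 26 − 22/2 = 15, R_n = min(1.2×15×8×450, 2.4×20×8×450) = 64.8 kN/bolt; interior L_c = 67 − 22 = 45, R_n = 172.8 kN/bolt. φR_n = 0.75 × (3×64.8 + 9×172.8) = 1312.2 kN.
Block shear: shear path 2×[26+3×67] = 2×227 mm, A_gv = 3632, A_nv = 2×(227 − 3.5×24)×8 = 2288 mm²; tension across gage: (148 − 2×24)×8 = 800 mm². R_n = min(0.6×450×2288, 0.6×300×3632) + 1.0×450×800 = min(617.76, 653.76) + 360 = 977.76 kN. φR_n = 0.75 × 977.76 = 733.3 kN.
Tension rupture (net): A_n = (244 − 3×24)×8 = 1376 mm² (U = 1.0, A_e = A_n). φR_n = 0.75 × 450 × 1376 = 464.4 kN.
Governing: min(1637.1, 1312.2, 733.3, 464.4) = 464.4 kN → net-section rupture.

464.4 kN (net-section rupture governs)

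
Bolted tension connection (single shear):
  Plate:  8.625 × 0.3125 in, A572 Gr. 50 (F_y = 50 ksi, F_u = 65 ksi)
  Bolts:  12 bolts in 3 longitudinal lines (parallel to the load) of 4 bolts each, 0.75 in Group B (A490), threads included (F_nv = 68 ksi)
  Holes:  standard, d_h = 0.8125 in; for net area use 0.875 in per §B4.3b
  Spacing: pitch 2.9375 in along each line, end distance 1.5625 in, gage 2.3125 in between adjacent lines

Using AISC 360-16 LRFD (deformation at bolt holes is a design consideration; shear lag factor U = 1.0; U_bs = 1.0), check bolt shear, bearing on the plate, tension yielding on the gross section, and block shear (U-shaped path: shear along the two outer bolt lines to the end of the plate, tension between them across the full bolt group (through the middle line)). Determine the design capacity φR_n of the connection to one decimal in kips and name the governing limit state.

Bolt shear: A_b = π(0.75)²/4 = 0.44179 in². φR_n = 0.75 × 68 × 0.44179 × 12 × 1 = 270.4 kips.
Bearing (0.3125 in plate, F_u = 65 ksi): end bolts L_c = 1.5625 − 0.8125/2 = 1.15625, R_n = min(1.2×1.15625×0.3125×65, 2.4×0.75×0.3125×65) = 28.184 kips/bolt; interior L_c = 2.9375 − 0.8125 = 2.125, R_n = 36.563 kips/bolt. φR_n = 0.75 × (3×28.184 + 9×36.563) = 310.2 kips.
Tension yield (gross): A_g = 8.625×0.3125 = 2.6953 in². φR_n = 0.90 × 50 × 2.6953 = 121.3 kips.
Block shear: shear path 2×[1.5625+3×2.9375] = 2×10.375 in, A_gv = 6.4844, A_nv = 2×(10.375 − 3.5×0.875)×0.3125 = 4.5703 in²; tension across gage: (4.625 − 2×0.875)×0.3125 = 0.89844 in². R_n = min(0.6×65×4.5703, 0.6×50×6.4844) + 1.0×65×0.89844 = min(178.24, 194.53) + 58.399 = 236.64 kips. φR_n = 0.75 × 236.64 = 177.5 kips.
Governing: min(270.4, 310.2, 121.3, 177.5) = 121.3 kips → gross-section yield.

121.3 kips (gross-section yield governs)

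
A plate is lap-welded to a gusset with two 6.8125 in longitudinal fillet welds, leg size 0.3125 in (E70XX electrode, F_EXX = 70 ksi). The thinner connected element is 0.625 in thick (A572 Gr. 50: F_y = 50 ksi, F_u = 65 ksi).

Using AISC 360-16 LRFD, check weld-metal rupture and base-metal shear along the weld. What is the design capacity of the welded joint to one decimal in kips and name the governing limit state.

Weld metal: throat = 0.707×0.3125 = 0.22094 in, L = 2×6.8125 = 13.625 in. φR_n = 0.75 × 0.6 × 70 × 0.22094 × 13.625 = 94.8 kips.
Base metal shear (0.625 in plate): yield φR_n = 1.0×0.6×50×0.625×13.625 = 255.5 kips; rupture φR_n = 0.75×0.6×65×0.625×13.625 = 249.1 kips; take 249.1 kips (rupture).
Governing: min(94.8, 249.1) = 94.8 kips → weld metal.

94.8 kips (weld metal governs)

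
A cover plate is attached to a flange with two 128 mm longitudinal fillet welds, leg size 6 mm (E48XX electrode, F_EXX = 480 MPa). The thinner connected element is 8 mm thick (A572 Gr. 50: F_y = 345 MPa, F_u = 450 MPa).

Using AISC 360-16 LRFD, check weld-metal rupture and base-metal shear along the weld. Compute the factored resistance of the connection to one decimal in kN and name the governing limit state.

Weld metal: throat = 0.707×6 = 4.242 mm, L = 2×128 = 256 mm. φR_n = 0.75 × 0.6 × 480 × 4.242 × 256 = 234.6 kN.
Base metal shear (8 mm plate): yield φR_n = 1.0×0.6×345×8×256 = 423.9 kN; rupture φR_n = 0.75×0.6×450×8×256 = 414.7 kN; take 414.7 kN (rupture).
Governing: min(234.6, 414.7) = 234.6 kN → weld metal.

234.6 kN (weld metal governs)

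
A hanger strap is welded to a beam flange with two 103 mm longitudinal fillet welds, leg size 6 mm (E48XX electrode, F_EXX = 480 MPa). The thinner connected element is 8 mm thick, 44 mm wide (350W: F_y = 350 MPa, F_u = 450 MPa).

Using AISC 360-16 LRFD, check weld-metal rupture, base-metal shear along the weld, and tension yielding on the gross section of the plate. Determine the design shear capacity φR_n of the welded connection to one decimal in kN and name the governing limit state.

110.9 kN (gross-section yield governs)

Weld metal: throat = 0.707×6 = 4.242 mm, L = 2×103 = 206 mm. φR_n = 0.75 × 0.6 × 480 × 4.242 × 206 = 188.8 kN.
Base metal shear (8 mm plate): yield φR_n = 1.0×0.6×350×8×206 = 346.1 kN; rupture φR_n = 0.75×0.6×450×8×206 = 333.7 kN; take 333.7 kN (rupture).
Tension yield (gross): A_g = 44×8 = 352 mm². φR_n = 0.90 × 350 × 352 = 110.9 kN.
Governing: min(188.8, 333.7, 110.9) = 110.9 kN → gross-section yield.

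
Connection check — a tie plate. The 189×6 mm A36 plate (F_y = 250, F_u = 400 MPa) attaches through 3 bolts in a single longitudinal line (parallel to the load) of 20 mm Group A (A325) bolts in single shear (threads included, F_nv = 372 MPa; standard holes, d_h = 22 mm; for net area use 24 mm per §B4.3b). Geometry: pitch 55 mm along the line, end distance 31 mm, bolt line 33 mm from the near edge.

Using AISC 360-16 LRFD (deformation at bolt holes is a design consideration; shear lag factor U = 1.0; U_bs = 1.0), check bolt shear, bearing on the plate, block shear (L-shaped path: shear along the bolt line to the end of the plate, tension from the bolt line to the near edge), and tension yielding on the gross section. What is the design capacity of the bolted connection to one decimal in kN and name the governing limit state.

Bolt shear: A_b = π(20)²/4 = 314.16 mm². φR_n = 0.75 × 372 × 314.16 × 3 × 1 = 263.0 kN.
Bearing (6 mm plate, F_u = 400 MPa): end bolts L_c = 31 − 22/2 = 20, R_n = min(1.2×20×6×400, 2.4×20×6×400) = 57.6 kN/bolt; interior L_c = 55 − 22 = 33, R_n = 95.04 kN/bolt. φR_n = 0.75 × (1×57.6 + 2×95.04) = 185.8 kN.
Block shear: shear path 1×[31+2×55] = 1×141 mm, A_gv = 846, A_nv = 1×(141 − 2.5×24)×6 = 486 mm²; tension to near edge: (33 − 0.5×24)×6 = 126 mm². R_n = min(0.6×400×486, 0.6×250×846) + 1.0×400×126 = min(116.64, 126.9) + 50.4 = 167.04 kN. φR_n = 0.75 × 167.04 = 125.3 kN.
Tension yield (gross): A_g = 189×6 = 1134 mm². φR_n = 0.90 × 250 × 1134 = 255.2 kN.
Governing: min(263.0, 185.8, 125.3, 255.2) = 125.3 kN → block shear.

125.3 kN (block shear governs)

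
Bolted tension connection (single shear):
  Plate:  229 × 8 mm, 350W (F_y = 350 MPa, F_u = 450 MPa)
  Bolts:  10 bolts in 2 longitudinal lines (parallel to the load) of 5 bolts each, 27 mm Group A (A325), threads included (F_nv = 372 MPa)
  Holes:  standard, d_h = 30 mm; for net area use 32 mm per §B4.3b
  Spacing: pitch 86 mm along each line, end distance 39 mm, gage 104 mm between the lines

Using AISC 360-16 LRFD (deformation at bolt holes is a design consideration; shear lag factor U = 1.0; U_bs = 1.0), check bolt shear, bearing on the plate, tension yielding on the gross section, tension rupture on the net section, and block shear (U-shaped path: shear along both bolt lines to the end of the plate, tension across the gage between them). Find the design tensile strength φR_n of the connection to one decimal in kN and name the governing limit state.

445.5 kN (net-section rupture governs)

Bolt shear: A_b = π(27)²/4 = 572.56 mm². φR_n = 0.75 × 372 × 572.56 × 10 × 1 = 1597.4 kN.
Bearing (8 mm plate, F_u = 450 MPa): end bolts L_c = 39 − 30/2 = 24, R_n = min(1.2×24×8×450, 2.4×27×8×450) = 103.68 kN/bolt; interior L_c = 86 − 30 = 56, R_n = 233.28 kN/bolt. φR_n = 0.75 × (2×103.68 + 8×233.28) = 1555.2 kN.
Tension yield (gross): A_g = 229×8 = 1832 mm². φR_n = 0.90 × 350 × 1832 = 577.1 kN.
Tension rupture (net): A_n = (229 − 2×32)×8 = 1320 mm² (U = 1.0, A_e = A_n). φR_n = 0.75 × 450 × 1320 = 445.5 kN.
Block shear: shear path 2×[39+4×86] = 2×383 mm, A_gv = 6128, A_nv = 2×(383 − 4.5×32)×8 = 3824 mm²; tension across gage: (104 − 1×32)×8 = 576 mm². R_n = min(0.6×450×3824, 0.6×350×6128) + 1.0×450×576 = min(1032.5, 1286.9) + 259.2 = 1291.7 kN. φR_n = 0.75 × 1291.7 = 968.8 kN.
Governing: min(1597.4, 1555.2, 577.1, 445.5, 968.8) = 445.5 kN → net-section rupture.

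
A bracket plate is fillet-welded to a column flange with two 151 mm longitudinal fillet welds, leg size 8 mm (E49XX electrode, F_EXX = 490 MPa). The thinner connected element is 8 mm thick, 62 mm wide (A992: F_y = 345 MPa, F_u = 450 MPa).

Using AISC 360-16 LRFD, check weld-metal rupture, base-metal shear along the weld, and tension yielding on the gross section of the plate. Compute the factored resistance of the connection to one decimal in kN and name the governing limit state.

Weld metal: throat = 0.707×8 = 5.656 mm, L = 2×151 = 302 mm. φR_n = 0.75 × 0.6 × 490 × 5.656 × 302 = 376.6 kN.
Base metal shear (8 mm plate): yield φR_n = 1.0×0.6×345×8×302 = 500.1 kN; rupture φR_n = 0.75×0.6×450×8×302 = 489.2 kN; take 489.2 kN (rupture).
Tension yield (gross): A_g = 62×8 = 496 mm². φR_n = 0.90 × 345 × 496 = 154.0 kN.
Governing: min(376.6, 489.2, 154.0) = 154.0 kN → gross-section yield.

154.0 kN (gross-section yield governs)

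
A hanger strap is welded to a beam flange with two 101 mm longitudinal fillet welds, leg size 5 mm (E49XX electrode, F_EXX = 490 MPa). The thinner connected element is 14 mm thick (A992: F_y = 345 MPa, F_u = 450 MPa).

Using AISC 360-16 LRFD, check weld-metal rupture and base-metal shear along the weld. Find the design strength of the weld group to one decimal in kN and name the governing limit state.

Weld metal: throat = 0.707×5 = 3.535 mm, L = 2×101 = 202 mm. φR_n = 0.75 × 0.6 × 490 × 3.535 × 202 = 157.5 kN.
Base metal shear (14 mm plate): yield φR_n = 1.0×0.6×345×14×202 = 585.4 kN; rupture φR_n = 0.75×0.6×450×14×202 = 572.7 kN; take 572.7 kN (rupture).
Governing: min(157.5, 572.7) = 157.5 kN → weld metal.

157.5 kN (weld metal governs)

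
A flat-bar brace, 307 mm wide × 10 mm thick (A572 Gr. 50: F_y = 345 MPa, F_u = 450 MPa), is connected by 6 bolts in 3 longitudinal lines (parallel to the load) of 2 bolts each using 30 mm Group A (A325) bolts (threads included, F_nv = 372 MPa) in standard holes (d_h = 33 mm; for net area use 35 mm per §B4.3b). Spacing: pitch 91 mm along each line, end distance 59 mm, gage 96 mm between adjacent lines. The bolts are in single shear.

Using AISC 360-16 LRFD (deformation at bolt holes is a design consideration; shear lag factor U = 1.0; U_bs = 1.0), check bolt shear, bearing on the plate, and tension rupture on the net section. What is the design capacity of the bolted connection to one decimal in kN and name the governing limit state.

681.8 kN (net-section rupture governs)

Bolt shear: A_b = π(30)²/4 = 706.86 mm². φR_n = 0.75 × 372 × 706.86 × 6 × 1 = 1183.3 kN.
Bearing (10 mm plate, F_u = 450 MPa): end bolts L_c = 59 − 33/2 = 42.5, R_n = min(1.2×42.5×10×450, 2.4×30×10×450) = 229.5 kN/bolt; interior L_c = 91 − 33 = 58, R_n = 313.2 kN/bolt. φR_n = 0.75 × (3×229.5 + 3×313.2) = 1221.1 kN.
Tension rupture (net): A_n = (307 − 3×35)×10 = 2020 mm² (U = 1.0, A_e = A_n). φR_n = 0.75 × 450 × 2020 = 681.8 kN.
Governing: min(1183.3, 1221.1, 681.8) = 681.8 kN → net-section rupture.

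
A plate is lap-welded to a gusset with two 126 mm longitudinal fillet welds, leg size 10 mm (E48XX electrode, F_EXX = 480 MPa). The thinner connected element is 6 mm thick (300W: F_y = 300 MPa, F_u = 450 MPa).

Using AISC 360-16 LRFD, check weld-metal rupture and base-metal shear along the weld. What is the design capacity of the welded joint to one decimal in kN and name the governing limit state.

Weld metal: throat = 0.707×10 = 7.07 mm, L = 2×126 = 252 mm. φR_n = 0.75 × 0.6 × 480 × 7.07 × 252 = 384.8 kN.
Base metal shear (6 mm plate): yield φR_n = 1.0×0.6×300×6×252 = 272.2 kN; rupture φR_n = 0.75×0.6×450×6×252 = 306.2 kN; take 272.2 kN (yield).
Governing: min(384.8, 272.2) = 272.2 kN → base-metal shear.

272.2 kN (base-metal shear governs)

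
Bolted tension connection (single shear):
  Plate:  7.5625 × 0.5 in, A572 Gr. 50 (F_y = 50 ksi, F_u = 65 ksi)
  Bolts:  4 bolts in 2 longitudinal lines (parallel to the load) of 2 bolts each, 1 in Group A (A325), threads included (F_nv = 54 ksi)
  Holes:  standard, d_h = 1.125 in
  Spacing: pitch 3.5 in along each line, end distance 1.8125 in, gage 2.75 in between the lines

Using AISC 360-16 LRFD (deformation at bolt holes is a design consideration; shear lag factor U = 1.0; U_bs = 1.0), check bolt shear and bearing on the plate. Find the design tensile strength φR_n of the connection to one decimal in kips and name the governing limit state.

Bolt shear: A_b = π(1)²/4 = 0.7854 in². φR_n = 0.75 × 54 × 0.7854 × 4 × 1 = 127.2 kips.
Bearing (0.5 in plate, F_u = 65 ksi): end bolts L_c = 1.8125 − 1.125/2 = 1.25, R_n = min(1.2×1.25×0.5×65, 2.4×1×0.5×65) = 48.75 kips/bolt; interior L_c = 3.5 − 1.125 = 2.375, R_n = 78 kips/bolt. φR_n = 0.75 × (2×48.75 + 2×78) = 190.1 kips.
Governing: min(127.2, 190.1) = 127.2 kips → bolt shear.

127.2 kips (bolt shear governs)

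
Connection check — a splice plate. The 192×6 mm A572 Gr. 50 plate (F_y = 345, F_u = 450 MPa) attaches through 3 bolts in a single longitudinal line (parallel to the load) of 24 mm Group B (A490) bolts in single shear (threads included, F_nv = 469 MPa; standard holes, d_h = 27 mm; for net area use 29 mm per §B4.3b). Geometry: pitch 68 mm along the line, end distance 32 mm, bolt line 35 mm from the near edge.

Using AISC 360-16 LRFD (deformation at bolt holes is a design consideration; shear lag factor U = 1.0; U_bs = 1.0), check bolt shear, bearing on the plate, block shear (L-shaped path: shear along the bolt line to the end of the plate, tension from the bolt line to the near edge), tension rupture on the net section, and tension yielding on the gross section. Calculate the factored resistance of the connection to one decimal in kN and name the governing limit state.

157.5 kN (block shear governs)

Bolt shear: A_b = π(24)²/4 = 452.39 mm². φR_n = 0.75 × 469 × 452.39 × 3 × 1 = 477.4 kN.
Bearing (6 mm plate, F_u = 450 MPa): end bolts L_c = 32 − 27/2 = 18.5, R_n = min(1.2×18.5×6×450, 2.4×24×6×450) = 59.94 kN/bolt; interior L_c = 68 − 27 = 41, R_n = 132.84 kN/bolt. φR_n = 0.75 × (1×59.94 + 2×132.84) = 244.2 kN.
Block shear: shear path 1×[32+2×68] = 1×168 mm, A_gv = 1008, A_nv = 1×(168 − 2.5×29)×6 = 573 mm²; tension to near edge: (35 − 0.5×29)×6 = 123 mm². R_n = min(0.6×450×573, 0.6×345×1008) + 1.0×450×123 = min(154.71, 208.66) + 55.35 = 210.06 kN. φR_n = 0.75 × 210.06 = 157.5 kN.
Tension rupture (net): A_n = (192 − 1×29)×6 = 978 mm² (U = 1.0, A_e = A_n). φR_n = 0.75 × 450 × 978 = 330.1 kN.
Tension yield (gross): A_g = 192×6 = 1152 mm². φR_n = 0.90 × 345 × 1152 = 357.7 kN.
Governing: min(477.4, 244.2, 157.5, 330.1, 357.7) = 157.5 kN → block shear.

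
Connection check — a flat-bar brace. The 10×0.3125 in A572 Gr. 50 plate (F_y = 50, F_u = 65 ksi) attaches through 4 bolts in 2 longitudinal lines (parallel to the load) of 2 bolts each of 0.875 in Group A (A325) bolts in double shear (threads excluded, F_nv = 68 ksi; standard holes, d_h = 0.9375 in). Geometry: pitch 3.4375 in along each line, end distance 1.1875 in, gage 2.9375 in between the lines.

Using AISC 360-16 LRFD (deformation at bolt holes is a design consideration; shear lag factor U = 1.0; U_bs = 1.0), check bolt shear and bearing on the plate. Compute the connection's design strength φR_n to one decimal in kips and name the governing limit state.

Bolt shear: A_b = π(0.875)²/4 = 0.60132 in². φR_n = 0.75 × 68 × 0.60132 × 4 × 2 = 245.3 kips.
Bearing (0.3125 in plate, F_u = 65 ksi): end bolts L_c = 1.1875 − 0.9375/2 = 0.71875, R_n = min(1.2×0.71875×0.3125×65, 2.4×0.875×0.3125×65) = 17.52 kips/bolt; interior L_c = 3.4375 − 0.9375 = 2.5, R_n = 42.656 kips/bolt. φR_n = 0.75 × (2×17.52 + 2×42.656) = 90.3 kips.
Governing: min(245.3, 90.3) = 90.3 kips → bearing.

90.3 kips (bearing governs)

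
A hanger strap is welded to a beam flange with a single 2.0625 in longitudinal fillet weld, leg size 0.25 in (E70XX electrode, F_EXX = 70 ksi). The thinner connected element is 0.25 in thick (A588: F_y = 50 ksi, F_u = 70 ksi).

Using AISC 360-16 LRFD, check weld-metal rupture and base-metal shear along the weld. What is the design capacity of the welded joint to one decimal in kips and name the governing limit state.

11.5 kips (weld metal governs)

Weld metal: throat = 0.707×0.25 = 0.17675 in, L = 2.0625 in. φR_n = 0.75 × 0.6 × 70 × 0.17675 × 2.0625 = 11.5 kips.
Base metal shear (0.25 in plate): yield φR_n = 1.0×0.6×50×0.25×2.0625 = 15.5 kips; rupture φR_n = 0.75×0.6×70×0.25×2.0625 = 16.2 kips; take 15.5 kips (yield).
Governing: min(11.5, 15.5) = 11.5 kips → weld metal.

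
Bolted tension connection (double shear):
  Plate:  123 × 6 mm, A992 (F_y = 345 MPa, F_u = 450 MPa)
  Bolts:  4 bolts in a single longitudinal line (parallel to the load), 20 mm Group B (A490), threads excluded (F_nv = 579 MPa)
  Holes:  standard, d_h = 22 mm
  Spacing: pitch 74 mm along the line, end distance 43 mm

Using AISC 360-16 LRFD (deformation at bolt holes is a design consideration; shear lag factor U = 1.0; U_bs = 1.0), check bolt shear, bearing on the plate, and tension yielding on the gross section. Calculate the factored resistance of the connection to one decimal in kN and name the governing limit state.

Bolt shear: A_b = π(20)²/4 = 314.16 mm². φR_n = 0.75 × 579 × 314.16 × 4 × 2 = 1091.4 kN.
Bearing (6 mm plate, F_u = 450 MPa): end bolts L_c = 43 − 22/2 = 32, R_n = min(1.2×32×6×450, 2.4×20×6×450) = 103.68 kN/bolt; interior L_c = 74 − 22 = 52, R_n = 129.6 kN/bolt. φR_n = 0.75 × (1×103.68 + 3×129.6) = 369.4 kN.
Tension yield (gross): A_g = 123×6 = 738 mm². φR_n = 0.90 × 345 × 738 = 229.1 kN.
Governing: min(1091.4, 369.4, 229.1) = 229.1 kN → gross-section yield.

229.1 kN (gross-section yield governs)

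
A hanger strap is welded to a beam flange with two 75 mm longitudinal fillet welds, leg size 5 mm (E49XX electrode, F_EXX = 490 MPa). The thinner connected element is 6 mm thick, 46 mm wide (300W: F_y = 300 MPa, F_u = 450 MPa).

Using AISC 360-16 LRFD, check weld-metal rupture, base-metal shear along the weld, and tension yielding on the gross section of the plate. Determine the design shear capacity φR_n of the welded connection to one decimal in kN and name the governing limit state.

Weld metal: throat = 0.707×5 = 3.535 mm, L = 2×75 = 150 mm. φR_n = 0.75 × 0.6 × 490 × 3.535 × 150 = 116.9 kN.
Base metal shear (6 mm plate): yield φR_n = 1.0×0.6×300×6×150 = 162.0 kN; rupture φR_n = 0.75×0.6×450×6×150 = 182.3 kN; take 162.0 kN (yield).
Tension yield (gross): A_g = 46×6 = 276 mm². φR_n = 0.90 × 300 × 276 = 74.5 kN.
Governing: min(116.9, 162.0, 74.5) = 74.5 kN → gross-section yield.

74.5 kN (gross-section yield governs)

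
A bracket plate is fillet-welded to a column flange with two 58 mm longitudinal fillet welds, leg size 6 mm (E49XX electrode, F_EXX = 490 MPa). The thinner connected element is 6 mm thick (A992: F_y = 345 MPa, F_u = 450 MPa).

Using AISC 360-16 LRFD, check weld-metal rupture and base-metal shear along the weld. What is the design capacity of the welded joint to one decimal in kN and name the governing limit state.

Weld metal: throat = 0.707×6 = 4.242 mm, L = 2×58 = 116 mm. φR_n = 0.75 × 0.6 × 490 × 4.242 × 116 = 108.5 kN.
Base metal shear (6 mm plate): yield φR_n = 1.0×0.6×345×6×116 = 144.1 kN; rupture φR_n = 0.75×0.6×450×6×116 = 140.9 kN; take 140.9 kN (rupture).
Governing: min(108.5, 140.9) = 108.5 kN → weld metal.

108.5 kN (weld metal governs)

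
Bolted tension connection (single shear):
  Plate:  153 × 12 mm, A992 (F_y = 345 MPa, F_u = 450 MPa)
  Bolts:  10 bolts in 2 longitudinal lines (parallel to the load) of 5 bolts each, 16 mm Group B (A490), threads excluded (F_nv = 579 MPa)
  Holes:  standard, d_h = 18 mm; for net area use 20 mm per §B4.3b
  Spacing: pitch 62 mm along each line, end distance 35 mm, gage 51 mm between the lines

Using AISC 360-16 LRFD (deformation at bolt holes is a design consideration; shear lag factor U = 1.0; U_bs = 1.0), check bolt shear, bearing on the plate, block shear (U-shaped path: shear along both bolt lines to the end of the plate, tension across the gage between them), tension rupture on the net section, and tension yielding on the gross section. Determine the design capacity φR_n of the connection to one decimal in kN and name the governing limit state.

Bolt shear: A_b = π(16)²/4 = 201.06 mm². φR_n = 0.75 × 579 × 201.06 × 10 × 1 = 873.1 kN.
Bearing (12 mm plate, F_u = 450 MPa): end bolts L_c = 35 − 18/2 = 26, R_n = min(1.2×26×12×450, 2.4×16×12×450) = 168.48 kN/bolt; interior L_c = 62 − 18 = 44, R_n = 207.36 kN/bolt. φR_n = 0.75 × (2×168.48 + 8×207.36) = 1496.9 kN.
Block shear: shear path 2×[35+4×62] = 2×283 mm, A_gv = 6792, A_nv = 2×(283 − 4.5×20)×12 = 4632 mm²; tension across gage: (51 − 1×20)×12 = 372 mm². R_n = min(0.6×450×4632, 0.6×345×6792) + 1.0×450×372 = min(1250.6, 1405.9) + 167.4 = 1418 kN. φR_n = 0.75 × 1418 = 1063.5 kN.
Tension rupture (net): A_n = (153 − 2×20)×12 = 1356 mm² (U = 1.0, A_e = A_n). φR_n = 0.75 × 450 × 1356 = 457.7 kN.
Tension yield (gross): A_g = 153×12 = 1836 mm². φR_n = 0.90 × 345 × 1836 = 570.1 kN.
Governing: min(873.1, 1496.9, 1063.5, 457.7, 570.1) = 457.7 kN → net-section rupture.

457.7 kN (net-section rupture governs)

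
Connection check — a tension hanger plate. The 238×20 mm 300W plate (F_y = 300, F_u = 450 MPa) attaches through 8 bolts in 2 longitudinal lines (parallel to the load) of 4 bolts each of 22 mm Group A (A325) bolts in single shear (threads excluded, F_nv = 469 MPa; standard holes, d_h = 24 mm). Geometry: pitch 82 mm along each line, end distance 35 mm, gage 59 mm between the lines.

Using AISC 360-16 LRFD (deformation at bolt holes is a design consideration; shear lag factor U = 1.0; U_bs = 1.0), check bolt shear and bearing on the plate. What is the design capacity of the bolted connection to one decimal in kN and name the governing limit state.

Bolt shear: A_b = π(22)²/4 = 380.13 mm². φR_n = 0.75 × 469 × 380.13 × 8 × 1 = 1069.7 kN.
Bearing (20 mm plate, F_u = 450 MPa): end bolts L_c = 35 − 24/2 = 23, R_n = min(1.2×23×20×450, 2.4×22×20×450) = 248.4 kN/bolt; interior L_c = 82 − 24 = 58, R_n = 475.2 kN/bolt. φR_n = 0.75 × (2×248.4 + 6×475.2) = 2511.0 kN.
Governing: min(1069.7, 2511.0) = 1069.7 kN → bolt shear.

1069.7 kN (bolt shear governs)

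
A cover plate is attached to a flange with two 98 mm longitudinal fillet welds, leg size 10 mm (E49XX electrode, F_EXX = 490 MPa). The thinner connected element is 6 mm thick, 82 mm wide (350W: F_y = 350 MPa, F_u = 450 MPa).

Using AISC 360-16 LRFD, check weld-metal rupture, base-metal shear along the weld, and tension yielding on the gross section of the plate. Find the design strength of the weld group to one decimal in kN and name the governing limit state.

Weld metal: throat = 0.707×10 = 7.07 mm, L = 2×98 = 196 mm. φR_n = 0.75 × 0.6 × 490 × 7.07 × 196 = 305.6 kN.
Base metal shear (6 mm plate): yield φR_n = 1.0×0.6×350×6×196 = 247.0 kN; rupture φR_n = 0.75×0.6×450×6×196 = 238.1 kN; take 238.1 kN (rupture).
Tension yield (gross): A_g = 82×6 = 492 mm². φR_n = 0.90 × 350 × 492 = 155.0 kN.
Governing: min(305.6, 238.1, 155.0) = 155.0 kN → gross-section yield.

155.0 kN (gross-section yield governs)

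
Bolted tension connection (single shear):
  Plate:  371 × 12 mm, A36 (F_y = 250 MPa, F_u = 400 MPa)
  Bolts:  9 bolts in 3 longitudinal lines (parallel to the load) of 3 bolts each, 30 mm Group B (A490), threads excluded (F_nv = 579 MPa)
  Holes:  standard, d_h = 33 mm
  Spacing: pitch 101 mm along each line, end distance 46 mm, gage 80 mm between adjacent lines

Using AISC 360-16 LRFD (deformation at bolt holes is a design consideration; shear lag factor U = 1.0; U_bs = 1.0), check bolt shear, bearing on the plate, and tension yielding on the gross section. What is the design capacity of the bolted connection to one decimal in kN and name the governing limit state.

1001.7 kN (gross-section yield governs)

Bolt shear: A_b = π(30)²/4 = 706.86 mm². φR_n = 0.75 × 579 × 706.86 × 9 × 1 = 2762.6 kN.
Bearing (12 mm plate, F_u = 400 MPa): end bolts L_c = 46 − 33/2 = 29.5, R_n = min(1.2×29.5×12×400, 2.4×30×12×400) = 169.92 kN/bolt; interior L_c = 101 − 33 = 68, R_n = 345.6 kN/bolt. φR_n = 0.75 × (3×169.92 + 6×345.6) = 1937.5 kN.
Tension yield (gross): A_g = 371×12 = 4452 mm². φR_n = 0.90 × 250 × 4452 = 1001.7 kN.
Governing: min(2762.6, 1937.5, 1001.7) = 1001.7 kN → gross-section yield.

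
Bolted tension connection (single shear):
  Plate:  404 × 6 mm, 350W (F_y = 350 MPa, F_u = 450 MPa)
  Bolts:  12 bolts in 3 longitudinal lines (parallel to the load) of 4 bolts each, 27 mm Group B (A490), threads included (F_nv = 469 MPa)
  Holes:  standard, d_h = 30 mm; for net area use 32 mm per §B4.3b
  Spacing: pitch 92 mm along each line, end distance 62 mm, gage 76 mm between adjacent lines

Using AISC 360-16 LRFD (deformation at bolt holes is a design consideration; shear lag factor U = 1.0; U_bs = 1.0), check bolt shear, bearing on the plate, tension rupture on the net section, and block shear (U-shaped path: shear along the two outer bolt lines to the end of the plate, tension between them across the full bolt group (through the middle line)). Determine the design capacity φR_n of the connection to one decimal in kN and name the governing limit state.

Bolt shear: A_b = π(27)²/4 = 572.56 mm². φR_n = 0.75 × 469 × 572.56 × 12 × 1 = 2416.8 kN.
Bearing (6 mm plate, F_u = 450 MPa): end bolts L_c = 62 − 30/2 = 47, R_n = min(1.2×47×6×450, 2.4×27×6×450) = 152.28 kN/bolt; interior L_c = 92 − 30 = 62, R_n = 174.96 kN/bolt. φR_n = 0.75 × (3×152.28 + 9×174.96) = 1523.6 kN.
Tension rupture (net): A_n = (404 − 3×32)×6 = 1848 mm² (U = 1.0, A_e = A_n). φR_n = 0.75 × 450 × 1848 = 623.7 kN.
Block shear: shear path 2×[62+3×92] = 2×338 mm, A_gv = 4056, A_nv = 2×(338 − 3.5×32)×6 = 2712 mm²; tension across gage: (152 − 2×32)×6 = 528 mm². R_n = min(0.6×450×2712, 0.6×350×4056) + 1.0×450×528 = min(732.24, 851.76) + 237.6 = 969.84 kN. φR_n = 0.75 × 969.84 = 727.4 kN.
Governing: min(2416.8, 1523.6, 623.7, 727.4) = 623.7 kN → net-section rupture.

623.7 kN (net-section rupture governs)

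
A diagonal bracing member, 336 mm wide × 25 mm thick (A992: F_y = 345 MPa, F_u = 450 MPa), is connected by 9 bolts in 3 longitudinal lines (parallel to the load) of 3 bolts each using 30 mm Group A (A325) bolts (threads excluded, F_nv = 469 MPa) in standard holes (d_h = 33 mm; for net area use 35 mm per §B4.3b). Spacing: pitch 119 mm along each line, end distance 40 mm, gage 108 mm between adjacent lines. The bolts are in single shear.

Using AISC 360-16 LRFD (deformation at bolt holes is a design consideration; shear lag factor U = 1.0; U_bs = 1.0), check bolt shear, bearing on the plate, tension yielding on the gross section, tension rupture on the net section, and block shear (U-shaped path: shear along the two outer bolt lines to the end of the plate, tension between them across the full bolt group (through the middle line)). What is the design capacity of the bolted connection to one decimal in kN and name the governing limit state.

1949.1 kN (net-section rupture governs)

Bolt shear: A_b = π(30)²/4 = 706.86 mm². φR_n = 0.75 × 469 × 706.86 × 9 × 1 = 2237.7 kN.
Bearing (25 mm plate, F_u = 450 MPa): end bolts L_c = 40 − 33/2 = 23.5, R_n = min(1.2×23.5×25×450, 2.4×30×25×450) = 317.25 kN/bolt; interior L_c = 119 − 33 = 86, R_n = 810 kN/bolt. φR_n = 0.75 × (3×317.25 + 6×810) = 4358.8 kN.
Tension yield (gross): A_g = 336×25 = 8400 mm². φR_n = 0.90 × 345 × 8400 = 2608.2 kN.
Tension rupture (net): A_n = (336 − 3×35)×25 = 5775 mm² (U = 1.0, A_e = A_n). φR_n = 0.75 × 450 × 5775 = 1949.1 kN.
Block shear: shear path 2×[40+2×119] = 2×278 mm, A_gv = 13900, A_nv = 2×(278 − 2.5×35)×25 = 9525 mm²; tension across gage: (216 − 2×35)×25 = 3650 mm². R_n = min(0.6×450×9525, 0.6×345×13900) + 1.0×450×3650 = min(2571.8, 2877.3) + 1642.5 = 4214.3 kN. φR_n = 0.75 × 4214.3 = 3160.7 kN.
Governing: min(2237.7, 4358.8, 2608.2, 1949.1, 3160.7) = 1949.1 kN → net-section rupture.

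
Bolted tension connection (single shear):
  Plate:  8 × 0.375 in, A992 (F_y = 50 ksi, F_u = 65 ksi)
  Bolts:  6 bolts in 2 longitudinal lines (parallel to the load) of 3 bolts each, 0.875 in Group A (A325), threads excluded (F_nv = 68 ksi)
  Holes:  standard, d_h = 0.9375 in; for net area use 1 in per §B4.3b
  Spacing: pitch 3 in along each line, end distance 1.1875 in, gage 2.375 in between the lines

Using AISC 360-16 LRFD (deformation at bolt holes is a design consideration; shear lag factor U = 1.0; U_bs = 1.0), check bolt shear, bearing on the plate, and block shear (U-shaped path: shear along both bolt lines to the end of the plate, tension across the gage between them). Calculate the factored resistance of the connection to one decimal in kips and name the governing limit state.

Bolt shear: A_b = π(0.875)²/4 = 0.60132 in². φR_n = 0.75 × 68 × 0.60132 × 6 × 1 = 184.0 kips.
Bearing (0.375 in plate, F_u = 65 ksi): end bolts L_c = 1.1875 − 0.9375/2 = 0.71875, R_n = min(1.2×0.71875×0.375×65, 2.4×0.875×0.375×65) = 21.023 kips/bolt; interior L_c = 3 − 0.9375 = 2.0625, R_n = 51.188 kips/bolt. φR_n = 0.75 × (2×21.023 + 4×51.188) = 185.1 kips.
Block shear: shear path 2×[1.1875+2×3] = 2×7.1875 in, A_gv = 5.3906, A_nv = 2×(7.1875 − 2.5×1)×0.375 = 3.5156 in²; tension across gage: (2.375 − 1×1)×0.375 = 0.51563 in². R_n = min(0.6×65×3.5156, 0.6×50×5.3906) + 1.0×65×0.51563 = min(137.11, 161.72) + 33.516 = 170.63 kips. φR_n = 0.75 × 170.63 = 128.0 kips.
Governing: min(184.0, 185.1, 128.0) = 128.0 kips → block shear.

128.0 kips (block shear governs)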